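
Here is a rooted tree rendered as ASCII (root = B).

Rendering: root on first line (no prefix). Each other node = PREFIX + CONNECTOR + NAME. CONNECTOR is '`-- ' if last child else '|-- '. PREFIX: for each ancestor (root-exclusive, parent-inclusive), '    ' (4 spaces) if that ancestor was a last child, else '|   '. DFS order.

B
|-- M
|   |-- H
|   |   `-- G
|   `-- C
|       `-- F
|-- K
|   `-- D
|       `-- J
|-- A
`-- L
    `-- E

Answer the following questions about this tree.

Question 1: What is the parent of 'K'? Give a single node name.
Scan adjacency: K appears as child of B

Answer: B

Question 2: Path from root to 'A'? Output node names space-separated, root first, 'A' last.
Walk down from root: B -> A

Answer: B A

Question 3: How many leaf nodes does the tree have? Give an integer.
Leaves (nodes with no children): A, E, F, G, J

Answer: 5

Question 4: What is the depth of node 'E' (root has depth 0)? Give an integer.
Path from root to E: B -> L -> E
Depth = number of edges = 2

Answer: 2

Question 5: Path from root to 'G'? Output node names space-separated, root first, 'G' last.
Answer: B M H G

Derivation:
Walk down from root: B -> M -> H -> G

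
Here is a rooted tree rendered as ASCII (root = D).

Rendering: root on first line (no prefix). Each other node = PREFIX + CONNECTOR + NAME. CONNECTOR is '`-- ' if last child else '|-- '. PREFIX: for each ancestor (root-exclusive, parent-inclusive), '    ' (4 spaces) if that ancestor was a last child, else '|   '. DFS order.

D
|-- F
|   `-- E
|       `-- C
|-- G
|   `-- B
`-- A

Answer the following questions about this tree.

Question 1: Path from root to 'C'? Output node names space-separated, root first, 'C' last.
Walk down from root: D -> F -> E -> C

Answer: D F E C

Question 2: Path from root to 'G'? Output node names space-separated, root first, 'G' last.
Answer: D G

Derivation:
Walk down from root: D -> G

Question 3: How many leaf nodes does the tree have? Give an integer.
Leaves (nodes with no children): A, B, C

Answer: 3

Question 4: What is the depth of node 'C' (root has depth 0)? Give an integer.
Path from root to C: D -> F -> E -> C
Depth = number of edges = 3

Answer: 3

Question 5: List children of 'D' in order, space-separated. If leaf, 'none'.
Node D's children (from adjacency): F, G, A

Answer: F G A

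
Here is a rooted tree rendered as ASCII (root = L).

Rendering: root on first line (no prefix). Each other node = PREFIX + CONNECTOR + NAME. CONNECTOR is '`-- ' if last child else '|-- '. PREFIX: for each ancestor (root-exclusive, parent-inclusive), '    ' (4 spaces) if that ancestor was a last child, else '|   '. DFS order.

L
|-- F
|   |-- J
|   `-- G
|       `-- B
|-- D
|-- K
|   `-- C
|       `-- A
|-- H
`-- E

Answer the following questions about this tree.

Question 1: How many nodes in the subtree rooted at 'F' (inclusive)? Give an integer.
Subtree rooted at F contains: B, F, G, J
Count = 4

Answer: 4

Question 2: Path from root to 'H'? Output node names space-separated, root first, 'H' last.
Answer: L H

Derivation:
Walk down from root: L -> H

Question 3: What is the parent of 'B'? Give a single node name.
Answer: G

Derivation:
Scan adjacency: B appears as child of G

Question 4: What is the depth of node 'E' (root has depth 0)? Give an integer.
Path from root to E: L -> E
Depth = number of edges = 1

Answer: 1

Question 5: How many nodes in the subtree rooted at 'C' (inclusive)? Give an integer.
Answer: 2

Derivation:
Subtree rooted at C contains: A, C
Count = 2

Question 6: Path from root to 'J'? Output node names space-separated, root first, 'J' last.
Answer: L F J

Derivation:
Walk down from root: L -> F -> J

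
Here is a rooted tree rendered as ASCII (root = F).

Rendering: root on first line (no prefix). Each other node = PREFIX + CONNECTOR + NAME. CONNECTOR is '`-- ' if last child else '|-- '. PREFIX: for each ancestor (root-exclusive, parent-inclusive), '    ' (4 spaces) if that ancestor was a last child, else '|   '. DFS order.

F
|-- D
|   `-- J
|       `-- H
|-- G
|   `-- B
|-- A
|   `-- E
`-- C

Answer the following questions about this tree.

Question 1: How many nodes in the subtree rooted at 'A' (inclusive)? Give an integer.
Subtree rooted at A contains: A, E
Count = 2

Answer: 2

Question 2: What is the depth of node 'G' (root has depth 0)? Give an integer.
Answer: 1

Derivation:
Path from root to G: F -> G
Depth = number of edges = 1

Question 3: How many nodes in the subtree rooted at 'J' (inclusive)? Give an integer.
Subtree rooted at J contains: H, J
Count = 2

Answer: 2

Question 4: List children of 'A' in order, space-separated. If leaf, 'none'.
Node A's children (from adjacency): E

Answer: E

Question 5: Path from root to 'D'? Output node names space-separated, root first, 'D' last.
Walk down from root: F -> D

Answer: F D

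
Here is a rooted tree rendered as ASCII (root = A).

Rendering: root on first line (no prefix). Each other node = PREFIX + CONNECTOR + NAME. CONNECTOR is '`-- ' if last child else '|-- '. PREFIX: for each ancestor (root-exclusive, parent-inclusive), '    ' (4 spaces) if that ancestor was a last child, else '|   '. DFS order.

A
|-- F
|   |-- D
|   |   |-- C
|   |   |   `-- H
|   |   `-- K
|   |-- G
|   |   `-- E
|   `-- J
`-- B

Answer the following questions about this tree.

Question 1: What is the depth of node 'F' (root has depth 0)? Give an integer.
Answer: 1

Derivation:
Path from root to F: A -> F
Depth = number of edges = 1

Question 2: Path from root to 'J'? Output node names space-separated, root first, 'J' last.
Walk down from root: A -> F -> J

Answer: A F J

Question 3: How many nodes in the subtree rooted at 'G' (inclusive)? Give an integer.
Answer: 2

Derivation:
Subtree rooted at G contains: E, G
Count = 2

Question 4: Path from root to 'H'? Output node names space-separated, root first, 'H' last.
Answer: A F D C H

Derivation:
Walk down from root: A -> F -> D -> C -> H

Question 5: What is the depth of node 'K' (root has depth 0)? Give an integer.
Answer: 3

Derivation:
Path from root to K: A -> F -> D -> K
Depth = number of edges = 3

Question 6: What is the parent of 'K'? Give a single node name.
Answer: D

Derivation:
Scan adjacency: K appears as child of D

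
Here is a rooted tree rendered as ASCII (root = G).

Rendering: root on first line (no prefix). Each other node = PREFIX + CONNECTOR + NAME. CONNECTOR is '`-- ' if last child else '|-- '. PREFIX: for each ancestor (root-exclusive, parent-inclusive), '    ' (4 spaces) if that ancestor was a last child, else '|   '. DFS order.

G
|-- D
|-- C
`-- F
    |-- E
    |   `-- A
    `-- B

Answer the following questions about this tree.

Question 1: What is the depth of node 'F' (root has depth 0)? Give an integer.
Path from root to F: G -> F
Depth = number of edges = 1

Answer: 1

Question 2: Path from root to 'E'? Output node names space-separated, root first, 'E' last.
Answer: G F E

Derivation:
Walk down from root: G -> F -> E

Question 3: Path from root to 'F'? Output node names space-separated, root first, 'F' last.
Answer: G F

Derivation:
Walk down from root: G -> F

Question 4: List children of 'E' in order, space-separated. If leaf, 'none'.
Answer: A

Derivation:
Node E's children (from adjacency): A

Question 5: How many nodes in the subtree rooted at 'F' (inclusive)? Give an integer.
Subtree rooted at F contains: A, B, E, F
Count = 4

Answer: 4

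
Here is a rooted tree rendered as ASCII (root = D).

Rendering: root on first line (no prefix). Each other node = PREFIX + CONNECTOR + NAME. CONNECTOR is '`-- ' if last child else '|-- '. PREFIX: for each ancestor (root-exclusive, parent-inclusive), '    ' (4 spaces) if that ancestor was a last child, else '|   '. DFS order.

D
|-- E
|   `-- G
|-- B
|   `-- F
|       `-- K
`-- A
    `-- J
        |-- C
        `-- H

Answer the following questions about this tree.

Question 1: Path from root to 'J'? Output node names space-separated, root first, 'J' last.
Walk down from root: D -> A -> J

Answer: D A J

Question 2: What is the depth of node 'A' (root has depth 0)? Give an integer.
Path from root to A: D -> A
Depth = number of edges = 1

Answer: 1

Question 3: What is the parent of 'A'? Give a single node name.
Scan adjacency: A appears as child of D

Answer: D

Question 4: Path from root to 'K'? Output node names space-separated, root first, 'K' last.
Walk down from root: D -> B -> F -> K

Answer: D B F K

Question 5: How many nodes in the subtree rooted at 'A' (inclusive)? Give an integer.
Subtree rooted at A contains: A, C, H, J
Count = 4

Answer: 4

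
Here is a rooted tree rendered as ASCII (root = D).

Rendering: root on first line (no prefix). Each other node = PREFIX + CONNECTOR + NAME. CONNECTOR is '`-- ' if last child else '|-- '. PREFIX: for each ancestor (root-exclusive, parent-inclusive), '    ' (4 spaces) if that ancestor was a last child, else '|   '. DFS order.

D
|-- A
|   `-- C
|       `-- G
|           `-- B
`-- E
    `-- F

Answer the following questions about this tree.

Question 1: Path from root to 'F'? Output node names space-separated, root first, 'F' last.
Walk down from root: D -> E -> F

Answer: D E F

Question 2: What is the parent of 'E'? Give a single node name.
Scan adjacency: E appears as child of D

Answer: D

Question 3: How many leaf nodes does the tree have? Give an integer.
Answer: 2

Derivation:
Leaves (nodes with no children): B, F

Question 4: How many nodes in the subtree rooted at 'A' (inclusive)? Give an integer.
Answer: 4

Derivation:
Subtree rooted at A contains: A, B, C, G
Count = 4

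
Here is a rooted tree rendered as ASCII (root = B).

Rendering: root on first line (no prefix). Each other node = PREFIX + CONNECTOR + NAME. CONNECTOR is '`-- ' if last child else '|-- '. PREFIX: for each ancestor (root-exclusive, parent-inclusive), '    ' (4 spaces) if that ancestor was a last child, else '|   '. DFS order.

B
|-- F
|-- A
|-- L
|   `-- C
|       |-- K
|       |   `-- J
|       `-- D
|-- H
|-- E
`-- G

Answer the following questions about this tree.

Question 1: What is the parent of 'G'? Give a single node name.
Scan adjacency: G appears as child of B

Answer: B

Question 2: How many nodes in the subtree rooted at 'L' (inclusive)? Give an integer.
Subtree rooted at L contains: C, D, J, K, L
Count = 5

Answer: 5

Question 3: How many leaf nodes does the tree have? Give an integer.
Answer: 7

Derivation:
Leaves (nodes with no children): A, D, E, F, G, H, J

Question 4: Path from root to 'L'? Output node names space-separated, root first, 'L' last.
Walk down from root: B -> L

Answer: B L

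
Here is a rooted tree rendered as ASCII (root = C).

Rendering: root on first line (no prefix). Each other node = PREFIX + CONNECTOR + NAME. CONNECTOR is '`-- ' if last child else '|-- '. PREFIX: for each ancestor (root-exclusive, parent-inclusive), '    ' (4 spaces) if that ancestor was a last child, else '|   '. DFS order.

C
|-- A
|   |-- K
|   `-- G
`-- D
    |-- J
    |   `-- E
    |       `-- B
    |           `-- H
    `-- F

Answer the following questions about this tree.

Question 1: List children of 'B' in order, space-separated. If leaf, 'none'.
Node B's children (from adjacency): H

Answer: H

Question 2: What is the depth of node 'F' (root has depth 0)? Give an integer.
Answer: 2

Derivation:
Path from root to F: C -> D -> F
Depth = number of edges = 2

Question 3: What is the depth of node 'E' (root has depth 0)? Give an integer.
Path from root to E: C -> D -> J -> E
Depth = number of edges = 3

Answer: 3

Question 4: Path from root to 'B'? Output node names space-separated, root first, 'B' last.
Answer: C D J E B

Derivation:
Walk down from root: C -> D -> J -> E -> B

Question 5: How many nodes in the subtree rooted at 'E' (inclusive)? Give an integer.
Subtree rooted at E contains: B, E, H
Count = 3

Answer: 3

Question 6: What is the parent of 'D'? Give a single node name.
Scan adjacency: D appears as child of C

Answer: C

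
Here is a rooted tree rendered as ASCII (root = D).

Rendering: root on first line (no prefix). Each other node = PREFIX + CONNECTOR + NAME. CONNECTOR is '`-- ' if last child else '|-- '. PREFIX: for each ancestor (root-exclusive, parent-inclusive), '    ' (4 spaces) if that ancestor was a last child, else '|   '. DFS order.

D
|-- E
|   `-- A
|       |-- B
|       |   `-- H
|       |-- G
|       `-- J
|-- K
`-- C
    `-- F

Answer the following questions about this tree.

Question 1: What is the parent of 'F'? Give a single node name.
Scan adjacency: F appears as child of C

Answer: C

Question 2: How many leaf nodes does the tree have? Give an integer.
Leaves (nodes with no children): F, G, H, J, K

Answer: 5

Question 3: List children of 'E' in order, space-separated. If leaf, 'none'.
Answer: A

Derivation:
Node E's children (from adjacency): A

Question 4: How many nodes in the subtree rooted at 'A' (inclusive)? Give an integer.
Subtree rooted at A contains: A, B, G, H, J
Count = 5

Answer: 5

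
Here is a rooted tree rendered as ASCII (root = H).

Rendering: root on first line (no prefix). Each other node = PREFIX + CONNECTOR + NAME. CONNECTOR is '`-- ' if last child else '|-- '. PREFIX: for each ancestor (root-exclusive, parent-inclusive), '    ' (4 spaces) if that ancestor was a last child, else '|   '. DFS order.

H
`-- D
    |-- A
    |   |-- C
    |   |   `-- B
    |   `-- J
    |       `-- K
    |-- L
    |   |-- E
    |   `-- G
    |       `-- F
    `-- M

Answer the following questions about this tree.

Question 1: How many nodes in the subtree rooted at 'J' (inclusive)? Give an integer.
Answer: 2

Derivation:
Subtree rooted at J contains: J, K
Count = 2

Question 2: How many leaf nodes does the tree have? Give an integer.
Answer: 5

Derivation:
Leaves (nodes with no children): B, E, F, K, M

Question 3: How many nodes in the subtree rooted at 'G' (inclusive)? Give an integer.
Answer: 2

Derivation:
Subtree rooted at G contains: F, G
Count = 2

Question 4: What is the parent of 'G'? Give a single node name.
Answer: L

Derivation:
Scan adjacency: G appears as child of L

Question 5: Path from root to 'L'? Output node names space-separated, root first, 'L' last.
Answer: H D L

Derivation:
Walk down from root: H -> D -> L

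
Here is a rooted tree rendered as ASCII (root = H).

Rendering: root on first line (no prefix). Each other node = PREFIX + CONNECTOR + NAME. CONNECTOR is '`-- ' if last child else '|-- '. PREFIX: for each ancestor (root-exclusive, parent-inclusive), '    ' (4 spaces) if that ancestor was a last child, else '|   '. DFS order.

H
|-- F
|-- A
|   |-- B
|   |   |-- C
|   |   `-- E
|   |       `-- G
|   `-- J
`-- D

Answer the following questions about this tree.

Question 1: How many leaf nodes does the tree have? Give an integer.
Answer: 5

Derivation:
Leaves (nodes with no children): C, D, F, G, J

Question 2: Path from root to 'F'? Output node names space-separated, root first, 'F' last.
Answer: H F

Derivation:
Walk down from root: H -> F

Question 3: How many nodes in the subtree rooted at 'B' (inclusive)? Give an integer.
Subtree rooted at B contains: B, C, E, G
Count = 4

Answer: 4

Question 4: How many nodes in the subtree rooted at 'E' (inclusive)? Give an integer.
Subtree rooted at E contains: E, G
Count = 2

Answer: 2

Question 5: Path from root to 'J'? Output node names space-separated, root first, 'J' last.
Answer: H A J

Derivation:
Walk down from root: H -> A -> J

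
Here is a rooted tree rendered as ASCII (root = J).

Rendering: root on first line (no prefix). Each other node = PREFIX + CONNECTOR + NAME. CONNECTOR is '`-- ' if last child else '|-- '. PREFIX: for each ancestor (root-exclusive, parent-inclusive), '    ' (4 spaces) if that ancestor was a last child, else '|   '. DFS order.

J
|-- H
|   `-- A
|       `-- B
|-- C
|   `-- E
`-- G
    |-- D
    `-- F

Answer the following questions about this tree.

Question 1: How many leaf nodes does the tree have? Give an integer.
Answer: 4

Derivation:
Leaves (nodes with no children): B, D, E, F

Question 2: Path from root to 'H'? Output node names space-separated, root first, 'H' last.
Walk down from root: J -> H

Answer: J H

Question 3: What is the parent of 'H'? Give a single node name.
Answer: J

Derivation:
Scan adjacency: H appears as child of J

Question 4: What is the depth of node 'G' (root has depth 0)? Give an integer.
Answer: 1

Derivation:
Path from root to G: J -> G
Depth = number of edges = 1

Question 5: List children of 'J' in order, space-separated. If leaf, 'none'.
Answer: H C G

Derivation:
Node J's children (from adjacency): H, C, G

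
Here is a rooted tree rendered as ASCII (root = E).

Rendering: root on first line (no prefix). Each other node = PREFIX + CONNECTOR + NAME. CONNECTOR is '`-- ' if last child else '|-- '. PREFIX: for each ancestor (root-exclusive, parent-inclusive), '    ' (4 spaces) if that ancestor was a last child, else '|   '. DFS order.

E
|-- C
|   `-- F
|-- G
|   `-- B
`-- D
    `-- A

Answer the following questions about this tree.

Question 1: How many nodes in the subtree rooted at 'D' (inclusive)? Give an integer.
Answer: 2

Derivation:
Subtree rooted at D contains: A, D
Count = 2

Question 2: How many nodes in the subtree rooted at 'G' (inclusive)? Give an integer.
Answer: 2

Derivation:
Subtree rooted at G contains: B, G
Count = 2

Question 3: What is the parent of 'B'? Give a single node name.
Answer: G

Derivation:
Scan adjacency: B appears as child of G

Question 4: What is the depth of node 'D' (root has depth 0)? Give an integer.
Answer: 1

Derivation:
Path from root to D: E -> D
Depth = number of edges = 1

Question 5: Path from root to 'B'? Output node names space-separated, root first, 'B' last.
Answer: E G B

Derivation:
Walk down from root: E -> G -> B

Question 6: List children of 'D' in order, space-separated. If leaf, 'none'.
Answer: A

Derivation:
Node D's children (from adjacency): A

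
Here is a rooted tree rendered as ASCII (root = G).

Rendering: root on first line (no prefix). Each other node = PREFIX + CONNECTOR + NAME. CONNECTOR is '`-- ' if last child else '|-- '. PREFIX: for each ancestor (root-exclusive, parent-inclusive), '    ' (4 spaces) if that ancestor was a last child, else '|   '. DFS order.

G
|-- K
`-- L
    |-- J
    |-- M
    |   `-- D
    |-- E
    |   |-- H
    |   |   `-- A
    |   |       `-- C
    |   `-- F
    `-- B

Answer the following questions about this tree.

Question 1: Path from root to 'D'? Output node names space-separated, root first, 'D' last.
Answer: G L M D

Derivation:
Walk down from root: G -> L -> M -> D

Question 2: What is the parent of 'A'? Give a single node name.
Scan adjacency: A appears as child of H

Answer: H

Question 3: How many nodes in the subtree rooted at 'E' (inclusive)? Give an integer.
Subtree rooted at E contains: A, C, E, F, H
Count = 5

Answer: 5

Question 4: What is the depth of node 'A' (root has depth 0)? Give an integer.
Path from root to A: G -> L -> E -> H -> A
Depth = number of edges = 4

Answer: 4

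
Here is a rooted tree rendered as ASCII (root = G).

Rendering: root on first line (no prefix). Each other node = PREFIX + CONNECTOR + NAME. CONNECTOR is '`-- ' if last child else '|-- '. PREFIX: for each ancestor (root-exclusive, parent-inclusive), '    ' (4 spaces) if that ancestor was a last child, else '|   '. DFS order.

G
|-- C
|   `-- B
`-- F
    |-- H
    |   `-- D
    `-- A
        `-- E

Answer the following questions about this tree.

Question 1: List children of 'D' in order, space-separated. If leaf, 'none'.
Answer: none

Derivation:
Node D's children (from adjacency): (leaf)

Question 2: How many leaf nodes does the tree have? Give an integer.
Answer: 3

Derivation:
Leaves (nodes with no children): B, D, E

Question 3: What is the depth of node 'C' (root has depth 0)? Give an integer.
Answer: 1

Derivation:
Path from root to C: G -> C
Depth = number of edges = 1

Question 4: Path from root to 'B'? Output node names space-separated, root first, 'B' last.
Walk down from root: G -> C -> B

Answer: G C B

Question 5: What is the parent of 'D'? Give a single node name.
Answer: H

Derivation:
Scan adjacency: D appears as child of H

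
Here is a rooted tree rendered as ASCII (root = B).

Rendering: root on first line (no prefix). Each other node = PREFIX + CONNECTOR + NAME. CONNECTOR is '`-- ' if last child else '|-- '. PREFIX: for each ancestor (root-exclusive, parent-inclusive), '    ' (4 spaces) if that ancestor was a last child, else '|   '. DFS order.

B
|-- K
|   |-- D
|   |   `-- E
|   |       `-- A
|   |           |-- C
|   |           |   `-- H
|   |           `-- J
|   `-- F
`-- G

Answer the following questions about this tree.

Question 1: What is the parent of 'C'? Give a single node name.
Scan adjacency: C appears as child of A

Answer: A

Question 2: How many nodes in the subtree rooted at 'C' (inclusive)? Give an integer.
Subtree rooted at C contains: C, H
Count = 2

Answer: 2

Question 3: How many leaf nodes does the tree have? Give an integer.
Answer: 4

Derivation:
Leaves (nodes with no children): F, G, H, J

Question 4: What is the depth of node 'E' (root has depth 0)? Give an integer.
Answer: 3

Derivation:
Path from root to E: B -> K -> D -> E
Depth = number of edges = 3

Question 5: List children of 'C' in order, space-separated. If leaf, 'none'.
Node C's children (from adjacency): H

Answer: H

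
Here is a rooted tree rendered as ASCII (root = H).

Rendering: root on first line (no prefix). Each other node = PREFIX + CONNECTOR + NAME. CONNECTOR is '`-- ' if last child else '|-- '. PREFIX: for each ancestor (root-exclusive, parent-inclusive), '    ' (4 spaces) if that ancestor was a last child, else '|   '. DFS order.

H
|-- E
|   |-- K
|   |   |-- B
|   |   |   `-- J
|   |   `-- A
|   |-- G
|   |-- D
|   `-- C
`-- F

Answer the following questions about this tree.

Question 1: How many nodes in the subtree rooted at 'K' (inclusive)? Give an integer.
Answer: 4

Derivation:
Subtree rooted at K contains: A, B, J, K
Count = 4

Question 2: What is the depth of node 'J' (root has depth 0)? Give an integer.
Answer: 4

Derivation:
Path from root to J: H -> E -> K -> B -> J
Depth = number of edges = 4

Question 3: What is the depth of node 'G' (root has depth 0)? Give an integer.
Answer: 2

Derivation:
Path from root to G: H -> E -> G
Depth = number of edges = 2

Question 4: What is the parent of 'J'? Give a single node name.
Scan adjacency: J appears as child of B

Answer: B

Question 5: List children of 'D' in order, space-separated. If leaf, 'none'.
Node D's children (from adjacency): (leaf)

Answer: none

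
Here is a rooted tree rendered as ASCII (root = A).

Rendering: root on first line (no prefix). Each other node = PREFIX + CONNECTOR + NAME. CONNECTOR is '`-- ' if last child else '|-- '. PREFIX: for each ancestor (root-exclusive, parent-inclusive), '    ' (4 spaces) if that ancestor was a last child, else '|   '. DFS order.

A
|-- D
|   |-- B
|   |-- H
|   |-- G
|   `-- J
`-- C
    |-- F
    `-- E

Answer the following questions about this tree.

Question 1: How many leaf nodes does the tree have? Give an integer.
Leaves (nodes with no children): B, E, F, G, H, J

Answer: 6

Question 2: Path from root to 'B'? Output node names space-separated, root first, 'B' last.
Walk down from root: A -> D -> B

Answer: A D B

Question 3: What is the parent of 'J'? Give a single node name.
Scan adjacency: J appears as child of D

Answer: D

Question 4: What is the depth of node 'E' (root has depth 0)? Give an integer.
Answer: 2

Derivation:
Path from root to E: A -> C -> E
Depth = number of edges = 2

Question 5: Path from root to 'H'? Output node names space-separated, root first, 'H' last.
Answer: A D H

Derivation:
Walk down from root: A -> D -> H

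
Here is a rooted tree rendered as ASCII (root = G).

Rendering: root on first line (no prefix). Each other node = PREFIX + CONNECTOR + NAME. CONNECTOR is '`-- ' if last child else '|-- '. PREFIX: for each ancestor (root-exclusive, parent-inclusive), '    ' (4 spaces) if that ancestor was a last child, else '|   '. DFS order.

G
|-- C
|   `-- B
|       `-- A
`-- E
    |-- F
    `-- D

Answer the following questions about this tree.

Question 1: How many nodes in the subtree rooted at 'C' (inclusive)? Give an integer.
Subtree rooted at C contains: A, B, C
Count = 3

Answer: 3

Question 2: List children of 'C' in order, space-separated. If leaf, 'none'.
Node C's children (from adjacency): B

Answer: B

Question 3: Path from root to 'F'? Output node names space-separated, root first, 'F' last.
Answer: G E F

Derivation:
Walk down from root: G -> E -> F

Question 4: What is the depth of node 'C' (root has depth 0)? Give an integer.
Answer: 1

Derivation:
Path from root to C: G -> C
Depth = number of edges = 1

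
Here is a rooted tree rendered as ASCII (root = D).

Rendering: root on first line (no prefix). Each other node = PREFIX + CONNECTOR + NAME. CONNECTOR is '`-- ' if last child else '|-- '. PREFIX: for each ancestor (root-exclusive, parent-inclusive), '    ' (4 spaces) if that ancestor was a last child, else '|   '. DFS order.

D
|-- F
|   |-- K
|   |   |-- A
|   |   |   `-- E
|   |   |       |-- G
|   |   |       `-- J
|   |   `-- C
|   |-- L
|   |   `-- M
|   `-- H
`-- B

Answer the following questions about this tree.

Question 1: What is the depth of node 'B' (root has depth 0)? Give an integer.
Answer: 1

Derivation:
Path from root to B: D -> B
Depth = number of edges = 1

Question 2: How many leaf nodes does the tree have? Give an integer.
Answer: 6

Derivation:
Leaves (nodes with no children): B, C, G, H, J, M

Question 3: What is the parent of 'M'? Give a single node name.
Scan adjacency: M appears as child of L

Answer: L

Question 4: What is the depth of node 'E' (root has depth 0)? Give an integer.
Path from root to E: D -> F -> K -> A -> E
Depth = number of edges = 4

Answer: 4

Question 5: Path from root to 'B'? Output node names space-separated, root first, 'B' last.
Walk down from root: D -> B

Answer: D B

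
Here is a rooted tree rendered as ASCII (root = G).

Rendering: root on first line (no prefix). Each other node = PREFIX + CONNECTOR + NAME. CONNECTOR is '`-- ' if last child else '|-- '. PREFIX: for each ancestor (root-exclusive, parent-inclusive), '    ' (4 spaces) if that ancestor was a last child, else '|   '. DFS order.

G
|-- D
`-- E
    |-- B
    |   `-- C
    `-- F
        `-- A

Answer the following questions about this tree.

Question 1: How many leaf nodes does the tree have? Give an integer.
Leaves (nodes with no children): A, C, D

Answer: 3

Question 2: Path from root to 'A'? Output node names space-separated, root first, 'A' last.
Answer: G E F A

Derivation:
Walk down from root: G -> E -> F -> A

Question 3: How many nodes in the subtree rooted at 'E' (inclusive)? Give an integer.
Answer: 5

Derivation:
Subtree rooted at E contains: A, B, C, E, F
Count = 5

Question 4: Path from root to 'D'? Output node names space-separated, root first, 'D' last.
Walk down from root: G -> D

Answer: G D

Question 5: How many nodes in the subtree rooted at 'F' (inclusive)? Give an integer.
Subtree rooted at F contains: A, F
Count = 2

Answer: 2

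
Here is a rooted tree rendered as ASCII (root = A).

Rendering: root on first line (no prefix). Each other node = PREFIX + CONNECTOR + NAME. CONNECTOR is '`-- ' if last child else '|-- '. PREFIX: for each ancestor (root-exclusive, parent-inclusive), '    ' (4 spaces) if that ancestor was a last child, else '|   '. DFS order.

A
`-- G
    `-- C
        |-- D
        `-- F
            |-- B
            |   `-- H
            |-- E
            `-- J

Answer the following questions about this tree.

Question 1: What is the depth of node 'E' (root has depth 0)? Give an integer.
Answer: 4

Derivation:
Path from root to E: A -> G -> C -> F -> E
Depth = number of edges = 4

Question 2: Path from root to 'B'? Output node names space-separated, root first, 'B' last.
Walk down from root: A -> G -> C -> F -> B

Answer: A G C F B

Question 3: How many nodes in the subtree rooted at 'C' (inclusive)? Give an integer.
Answer: 7

Derivation:
Subtree rooted at C contains: B, C, D, E, F, H, J
Count = 7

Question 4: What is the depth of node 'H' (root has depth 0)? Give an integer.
Answer: 5

Derivation:
Path from root to H: A -> G -> C -> F -> B -> H
Depth = number of edges = 5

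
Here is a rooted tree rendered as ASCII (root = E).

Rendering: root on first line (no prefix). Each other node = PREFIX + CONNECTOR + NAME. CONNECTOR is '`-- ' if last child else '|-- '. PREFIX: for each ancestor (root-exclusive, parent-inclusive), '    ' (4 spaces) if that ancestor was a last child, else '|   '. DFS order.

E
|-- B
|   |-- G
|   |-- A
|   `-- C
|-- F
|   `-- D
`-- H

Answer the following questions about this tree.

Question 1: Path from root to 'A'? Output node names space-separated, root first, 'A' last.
Answer: E B A

Derivation:
Walk down from root: E -> B -> A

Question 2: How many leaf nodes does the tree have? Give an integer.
Leaves (nodes with no children): A, C, D, G, H

Answer: 5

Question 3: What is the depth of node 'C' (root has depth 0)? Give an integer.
Path from root to C: E -> B -> C
Depth = number of edges = 2

Answer: 2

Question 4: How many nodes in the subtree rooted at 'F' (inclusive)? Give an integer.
Subtree rooted at F contains: D, F
Count = 2

Answer: 2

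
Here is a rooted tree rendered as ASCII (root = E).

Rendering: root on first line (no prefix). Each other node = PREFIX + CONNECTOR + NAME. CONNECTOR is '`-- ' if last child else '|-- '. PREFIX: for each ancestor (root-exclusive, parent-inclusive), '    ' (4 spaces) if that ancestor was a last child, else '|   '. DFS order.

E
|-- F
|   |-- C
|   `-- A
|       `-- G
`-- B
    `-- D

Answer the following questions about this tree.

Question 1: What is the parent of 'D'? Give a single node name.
Answer: B

Derivation:
Scan adjacency: D appears as child of B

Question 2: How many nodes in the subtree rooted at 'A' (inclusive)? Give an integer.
Answer: 2

Derivation:
Subtree rooted at A contains: A, G
Count = 2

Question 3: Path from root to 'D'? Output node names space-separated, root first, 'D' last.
Walk down from root: E -> B -> D

Answer: E B D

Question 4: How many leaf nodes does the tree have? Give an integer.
Leaves (nodes with no children): C, D, G

Answer: 3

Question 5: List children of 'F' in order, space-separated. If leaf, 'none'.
Node F's children (from adjacency): C, A

Answer: C A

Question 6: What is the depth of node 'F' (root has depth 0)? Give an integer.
Path from root to F: E -> F
Depth = number of edges = 1

Answer: 1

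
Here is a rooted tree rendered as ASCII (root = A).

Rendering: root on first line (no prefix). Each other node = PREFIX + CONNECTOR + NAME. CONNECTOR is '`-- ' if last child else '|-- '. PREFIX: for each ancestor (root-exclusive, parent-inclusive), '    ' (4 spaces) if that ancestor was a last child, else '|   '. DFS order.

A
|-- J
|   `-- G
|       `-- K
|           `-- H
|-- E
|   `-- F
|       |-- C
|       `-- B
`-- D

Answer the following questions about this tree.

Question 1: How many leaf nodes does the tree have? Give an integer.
Leaves (nodes with no children): B, C, D, H

Answer: 4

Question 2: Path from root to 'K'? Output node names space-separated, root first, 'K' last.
Walk down from root: A -> J -> G -> K

Answer: A J G K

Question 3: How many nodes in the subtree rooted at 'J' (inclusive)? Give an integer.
Subtree rooted at J contains: G, H, J, K
Count = 4

Answer: 4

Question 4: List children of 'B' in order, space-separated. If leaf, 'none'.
Answer: none

Derivation:
Node B's children (from adjacency): (leaf)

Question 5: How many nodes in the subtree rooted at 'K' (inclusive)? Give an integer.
Subtree rooted at K contains: H, K
Count = 2

Answer: 2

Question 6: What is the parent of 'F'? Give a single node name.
Scan adjacency: F appears as child of E

Answer: E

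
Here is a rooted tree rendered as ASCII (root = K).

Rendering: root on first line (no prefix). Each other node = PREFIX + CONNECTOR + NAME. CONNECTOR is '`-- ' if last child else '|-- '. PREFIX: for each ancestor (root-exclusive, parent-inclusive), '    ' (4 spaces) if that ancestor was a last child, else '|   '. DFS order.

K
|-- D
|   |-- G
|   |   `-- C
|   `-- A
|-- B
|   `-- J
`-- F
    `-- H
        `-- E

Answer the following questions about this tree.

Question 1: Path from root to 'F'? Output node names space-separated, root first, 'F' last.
Walk down from root: K -> F

Answer: K F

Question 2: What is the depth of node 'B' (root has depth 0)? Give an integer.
Path from root to B: K -> B
Depth = number of edges = 1

Answer: 1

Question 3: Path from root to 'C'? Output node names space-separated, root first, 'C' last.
Answer: K D G C

Derivation:
Walk down from root: K -> D -> G -> C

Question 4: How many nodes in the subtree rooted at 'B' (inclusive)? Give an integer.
Subtree rooted at B contains: B, J
Count = 2

Answer: 2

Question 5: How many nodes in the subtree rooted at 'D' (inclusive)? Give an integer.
Subtree rooted at D contains: A, C, D, G
Count = 4

Answer: 4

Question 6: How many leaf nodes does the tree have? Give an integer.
Answer: 4

Derivation:
Leaves (nodes with no children): A, C, E, J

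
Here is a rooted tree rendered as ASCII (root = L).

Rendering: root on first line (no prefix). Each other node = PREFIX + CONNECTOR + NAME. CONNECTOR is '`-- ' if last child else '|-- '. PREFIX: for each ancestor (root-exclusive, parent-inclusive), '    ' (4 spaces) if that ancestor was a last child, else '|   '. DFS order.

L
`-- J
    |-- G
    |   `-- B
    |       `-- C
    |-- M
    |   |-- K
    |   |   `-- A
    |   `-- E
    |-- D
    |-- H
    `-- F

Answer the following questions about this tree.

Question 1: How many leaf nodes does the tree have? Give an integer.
Answer: 6

Derivation:
Leaves (nodes with no children): A, C, D, E, F, H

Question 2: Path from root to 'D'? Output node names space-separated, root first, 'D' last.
Walk down from root: L -> J -> D

Answer: L J D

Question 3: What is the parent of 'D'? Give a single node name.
Scan adjacency: D appears as child of J

Answer: J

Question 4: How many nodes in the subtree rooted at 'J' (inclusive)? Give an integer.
Subtree rooted at J contains: A, B, C, D, E, F, G, H, J, K, M
Count = 11

Answer: 11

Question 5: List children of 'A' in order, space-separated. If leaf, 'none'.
Answer: none

Derivation:
Node A's children (from adjacency): (leaf)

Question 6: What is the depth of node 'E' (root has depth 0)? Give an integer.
Answer: 3

Derivation:
Path from root to E: L -> J -> M -> E
Depth = number of edges = 3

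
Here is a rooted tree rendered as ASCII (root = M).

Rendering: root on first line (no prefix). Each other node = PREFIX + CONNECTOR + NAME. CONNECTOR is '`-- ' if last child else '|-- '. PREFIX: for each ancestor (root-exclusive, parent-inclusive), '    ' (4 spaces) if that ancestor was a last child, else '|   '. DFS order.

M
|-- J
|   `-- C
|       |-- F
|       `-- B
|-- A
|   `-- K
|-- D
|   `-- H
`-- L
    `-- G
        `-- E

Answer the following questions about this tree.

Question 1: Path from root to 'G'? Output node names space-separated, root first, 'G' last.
Answer: M L G

Derivation:
Walk down from root: M -> L -> G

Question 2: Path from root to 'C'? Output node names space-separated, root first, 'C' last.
Walk down from root: M -> J -> C

Answer: M J C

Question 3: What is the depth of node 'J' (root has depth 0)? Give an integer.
Answer: 1

Derivation:
Path from root to J: M -> J
Depth = number of edges = 1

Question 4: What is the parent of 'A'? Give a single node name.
Scan adjacency: A appears as child of M

Answer: M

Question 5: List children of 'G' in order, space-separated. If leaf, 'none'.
Answer: E

Derivation:
Node G's children (from adjacency): E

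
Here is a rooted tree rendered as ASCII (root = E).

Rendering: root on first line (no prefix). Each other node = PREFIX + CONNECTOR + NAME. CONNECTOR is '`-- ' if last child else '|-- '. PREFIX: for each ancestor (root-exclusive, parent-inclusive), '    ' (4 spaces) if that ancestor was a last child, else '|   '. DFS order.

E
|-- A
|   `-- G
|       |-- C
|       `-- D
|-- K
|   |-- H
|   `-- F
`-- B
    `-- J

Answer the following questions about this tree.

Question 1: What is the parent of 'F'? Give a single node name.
Answer: K

Derivation:
Scan adjacency: F appears as child of K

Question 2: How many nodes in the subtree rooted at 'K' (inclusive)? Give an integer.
Subtree rooted at K contains: F, H, K
Count = 3

Answer: 3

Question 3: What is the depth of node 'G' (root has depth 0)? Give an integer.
Answer: 2

Derivation:
Path from root to G: E -> A -> G
Depth = number of edges = 2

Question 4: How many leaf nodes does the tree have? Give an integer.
Answer: 5

Derivation:
Leaves (nodes with no children): C, D, F, H, J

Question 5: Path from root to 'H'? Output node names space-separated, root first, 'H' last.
Answer: E K H

Derivation:
Walk down from root: E -> K -> H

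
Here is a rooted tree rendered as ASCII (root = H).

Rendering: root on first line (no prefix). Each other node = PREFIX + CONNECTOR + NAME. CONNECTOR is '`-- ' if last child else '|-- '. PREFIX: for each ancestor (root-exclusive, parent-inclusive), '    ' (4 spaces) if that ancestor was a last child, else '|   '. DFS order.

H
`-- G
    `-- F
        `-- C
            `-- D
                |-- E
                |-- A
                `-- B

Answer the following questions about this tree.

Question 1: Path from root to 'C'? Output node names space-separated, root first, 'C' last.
Answer: H G F C

Derivation:
Walk down from root: H -> G -> F -> C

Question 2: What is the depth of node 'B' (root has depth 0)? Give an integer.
Path from root to B: H -> G -> F -> C -> D -> B
Depth = number of edges = 5

Answer: 5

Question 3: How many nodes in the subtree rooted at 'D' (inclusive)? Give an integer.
Answer: 4

Derivation:
Subtree rooted at D contains: A, B, D, E
Count = 4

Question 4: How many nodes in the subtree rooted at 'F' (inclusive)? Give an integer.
Subtree rooted at F contains: A, B, C, D, E, F
Count = 6

Answer: 6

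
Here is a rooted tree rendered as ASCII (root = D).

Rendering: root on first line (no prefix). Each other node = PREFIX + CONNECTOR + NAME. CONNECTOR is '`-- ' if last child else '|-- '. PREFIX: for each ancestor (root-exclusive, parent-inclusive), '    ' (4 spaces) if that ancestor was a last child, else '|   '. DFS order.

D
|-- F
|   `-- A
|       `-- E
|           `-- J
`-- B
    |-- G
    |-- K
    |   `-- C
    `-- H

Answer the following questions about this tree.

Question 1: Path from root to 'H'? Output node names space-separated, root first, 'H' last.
Walk down from root: D -> B -> H

Answer: D B H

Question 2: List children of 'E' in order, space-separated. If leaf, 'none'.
Answer: J

Derivation:
Node E's children (from adjacency): J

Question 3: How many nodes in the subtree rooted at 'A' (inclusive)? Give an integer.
Subtree rooted at A contains: A, E, J
Count = 3

Answer: 3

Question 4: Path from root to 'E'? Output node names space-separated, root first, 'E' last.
Answer: D F A E

Derivation:
Walk down from root: D -> F -> A -> E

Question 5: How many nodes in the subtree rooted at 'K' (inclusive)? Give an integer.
Subtree rooted at K contains: C, K
Count = 2

Answer: 2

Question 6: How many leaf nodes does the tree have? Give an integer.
Leaves (nodes with no children): C, G, H, J

Answer: 4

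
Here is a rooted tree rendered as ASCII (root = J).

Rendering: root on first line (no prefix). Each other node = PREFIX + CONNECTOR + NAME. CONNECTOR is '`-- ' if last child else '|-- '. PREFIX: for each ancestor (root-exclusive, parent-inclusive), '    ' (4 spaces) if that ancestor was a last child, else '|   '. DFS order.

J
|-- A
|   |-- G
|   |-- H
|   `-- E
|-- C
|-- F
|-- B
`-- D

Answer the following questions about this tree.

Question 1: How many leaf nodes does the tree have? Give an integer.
Leaves (nodes with no children): B, C, D, E, F, G, H

Answer: 7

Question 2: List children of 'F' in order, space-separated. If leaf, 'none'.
Answer: none

Derivation:
Node F's children (from adjacency): (leaf)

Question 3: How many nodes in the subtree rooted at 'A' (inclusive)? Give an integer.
Subtree rooted at A contains: A, E, G, H
Count = 4

Answer: 4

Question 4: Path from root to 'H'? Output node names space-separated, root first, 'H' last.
Walk down from root: J -> A -> H

Answer: J A H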